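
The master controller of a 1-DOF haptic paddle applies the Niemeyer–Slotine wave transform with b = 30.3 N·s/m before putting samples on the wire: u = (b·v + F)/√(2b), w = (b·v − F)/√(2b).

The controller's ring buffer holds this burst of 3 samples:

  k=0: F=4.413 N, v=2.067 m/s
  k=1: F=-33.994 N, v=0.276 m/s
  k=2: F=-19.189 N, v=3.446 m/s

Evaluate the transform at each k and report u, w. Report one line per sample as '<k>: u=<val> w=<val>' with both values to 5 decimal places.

k=0: b·v=30.3×2.067=62.63010; √(2b)=7.78460; u=(62.63010+4.413)/7.78460=8.61227, w=(62.63010−4.413)/7.78460=7.47850
k=1: b·v=30.3×0.276=8.36280; √(2b)=7.78460; u=(8.36280+(-33.994))/7.78460=-3.29255, w=(8.36280−(-33.994))/7.78460=5.44110
k=2: b·v=30.3×3.446=104.41380; √(2b)=7.78460; u=(104.41380+(-19.189))/7.78460=10.94787, w=(104.41380−(-19.189))/7.78460=15.87786

0: u=8.61227 w=7.47850
1: u=-3.29255 w=5.44110
2: u=10.94787 w=15.87786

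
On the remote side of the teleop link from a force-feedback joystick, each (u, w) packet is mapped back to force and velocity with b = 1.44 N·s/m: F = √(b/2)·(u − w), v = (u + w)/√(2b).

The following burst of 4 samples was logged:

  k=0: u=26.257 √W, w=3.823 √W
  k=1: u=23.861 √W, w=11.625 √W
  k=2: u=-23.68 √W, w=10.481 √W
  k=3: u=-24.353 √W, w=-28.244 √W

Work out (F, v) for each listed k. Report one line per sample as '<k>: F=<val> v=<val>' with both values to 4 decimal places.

k=0: u−w=22.4340, u+w=30.0800; √(b/2)=0.8485, √(2b)=1.6971; F=0.8485×22.434=19.0359, v=30.0800/1.6971=17.7248
k=1: u−w=12.2360, u+w=35.4860; √(b/2)=0.8485, √(2b)=1.6971; F=0.8485×12.236=10.3826, v=35.4860/1.6971=20.9103
k=2: u−w=-34.1610, u+w=-13.1990; √(b/2)=0.8485, √(2b)=1.6971; F=0.8485×(-34.161)=-28.9866, v=-13.1990/1.6971=-7.7776
k=3: u−w=3.8910, u+w=-52.5970; √(b/2)=0.8485, √(2b)=1.6971; F=0.8485×3.891=3.3016, v=-52.5970/1.6971=-30.9931

0: F=19.0359 v=17.7248
1: F=10.3826 v=20.9103
2: F=-28.9866 v=-7.7776
3: F=3.3016 v=-30.9931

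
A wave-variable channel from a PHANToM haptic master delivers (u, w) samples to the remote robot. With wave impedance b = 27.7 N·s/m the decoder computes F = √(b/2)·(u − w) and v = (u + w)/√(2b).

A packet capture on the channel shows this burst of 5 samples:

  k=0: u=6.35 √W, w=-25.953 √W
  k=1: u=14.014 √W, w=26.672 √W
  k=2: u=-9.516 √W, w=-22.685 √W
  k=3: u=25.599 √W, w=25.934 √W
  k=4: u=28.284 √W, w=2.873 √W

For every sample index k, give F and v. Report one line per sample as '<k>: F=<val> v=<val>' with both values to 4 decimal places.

k=0: u−w=32.3030, u+w=-19.6030; √(b/2)=3.7216, √(2b)=7.4431; F=3.7216×32.303=120.2175, v=-19.6030/7.4431=-2.6337
k=1: u−w=-12.6580, u+w=40.6860; √(b/2)=3.7216, √(2b)=7.4431; F=3.7216×(-12.658)=-47.1075, v=40.6860/7.4431=5.4663
k=2: u−w=13.1690, u+w=-32.2010; √(b/2)=3.7216, √(2b)=7.4431; F=3.7216×13.169=49.0092, v=-32.2010/7.4431=-4.3263
k=3: u−w=-0.3350, u+w=51.5330; √(b/2)=3.7216, √(2b)=7.4431; F=3.7216×(-0.335)=-1.2467, v=51.5330/7.4431=6.9236
k=4: u−w=25.4110, u+w=31.1570; √(b/2)=3.7216, √(2b)=7.4431; F=3.7216×25.411=94.5685, v=31.1570/7.4431=4.1860

0: F=120.2175 v=-2.6337
1: F=-47.1075 v=5.4663
2: F=49.0092 v=-4.3263
3: F=-1.2467 v=6.9236
4: F=94.5685 v=4.1860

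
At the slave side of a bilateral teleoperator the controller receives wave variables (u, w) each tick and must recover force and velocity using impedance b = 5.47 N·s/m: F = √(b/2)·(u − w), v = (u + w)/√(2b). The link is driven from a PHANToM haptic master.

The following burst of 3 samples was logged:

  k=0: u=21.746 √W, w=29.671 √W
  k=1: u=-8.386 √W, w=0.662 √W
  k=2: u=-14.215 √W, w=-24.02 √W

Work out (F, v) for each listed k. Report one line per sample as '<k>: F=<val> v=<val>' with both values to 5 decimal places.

0: F=-13.10623 v=15.54526
1: F=-14.96343 v=-2.33525
2: F=16.21535 v=-11.55986

k=0: u−w=-7.92500, u+w=51.41700; √(b/2)=1.65378, √(2b)=3.30757; F=1.65378×(-7.925)=-13.10623, v=51.41700/3.30757=15.54526
k=1: u−w=-9.04800, u+w=-7.72400; √(b/2)=1.65378, √(2b)=3.30757; F=1.65378×(-9.048)=-14.96343, v=-7.72400/3.30757=-2.33525
k=2: u−w=9.80500, u+w=-38.23500; √(b/2)=1.65378, √(2b)=3.30757; F=1.65378×9.805=16.21535, v=-38.23500/3.30757=-11.55986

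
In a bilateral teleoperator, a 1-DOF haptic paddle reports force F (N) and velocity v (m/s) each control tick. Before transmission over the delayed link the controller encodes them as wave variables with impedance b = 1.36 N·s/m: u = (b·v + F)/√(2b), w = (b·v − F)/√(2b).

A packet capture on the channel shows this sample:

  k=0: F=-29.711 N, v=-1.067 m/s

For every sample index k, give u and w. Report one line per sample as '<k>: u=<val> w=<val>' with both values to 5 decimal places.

0: u=-18.89481 w=17.13507

k=0: b·v=1.36×(-1.067)=-1.45112; √(2b)=1.64924; u=(-1.45112+(-29.711))/1.64924=-18.89481, w=(-1.45112−(-29.711))/1.64924=17.13507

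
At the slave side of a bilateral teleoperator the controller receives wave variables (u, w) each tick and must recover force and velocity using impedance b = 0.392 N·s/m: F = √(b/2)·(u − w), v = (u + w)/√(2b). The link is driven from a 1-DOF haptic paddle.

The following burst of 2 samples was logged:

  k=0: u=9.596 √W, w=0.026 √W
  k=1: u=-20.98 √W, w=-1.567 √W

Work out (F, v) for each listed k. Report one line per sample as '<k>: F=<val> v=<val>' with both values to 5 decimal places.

k=0: u−w=9.57000, u+w=9.62200; √(b/2)=0.44272, √(2b)=0.88544; F=0.44272×9.57=4.23682, v=9.62200/0.88544=10.86694
k=1: u−w=-19.41300, u+w=-22.54700; √(b/2)=0.44272, √(2b)=0.88544; F=0.44272×(-19.413)=-8.59450, v=-22.54700/0.88544=-25.46424

0: F=4.23682 v=10.86694
1: F=-8.59450 v=-25.46424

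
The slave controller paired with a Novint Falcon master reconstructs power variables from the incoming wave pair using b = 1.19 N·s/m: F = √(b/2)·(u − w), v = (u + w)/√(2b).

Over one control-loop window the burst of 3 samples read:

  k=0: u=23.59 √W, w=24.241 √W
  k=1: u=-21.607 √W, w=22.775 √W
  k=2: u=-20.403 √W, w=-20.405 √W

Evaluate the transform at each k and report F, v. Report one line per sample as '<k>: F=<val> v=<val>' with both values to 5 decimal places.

k=0: u−w=-0.65100, u+w=47.83100; √(b/2)=0.77136, √(2b)=1.54272; F=0.77136×(-0.651)=-0.50216, v=47.83100/1.54272=31.00423
k=1: u−w=-44.38200, u+w=1.16800; √(b/2)=0.77136, √(2b)=1.54272; F=0.77136×(-44.382)=-34.23461, v=1.16800/1.54272=0.75710
k=2: u−w=0.00200, u+w=-40.80800; √(b/2)=0.77136, √(2b)=1.54272; F=0.77136×0.002=0.00154, v=-40.80800/1.54272=-26.45190

0: F=-0.50216 v=31.00423
1: F=-34.23461 v=0.75710
2: F=0.00154 v=-26.45190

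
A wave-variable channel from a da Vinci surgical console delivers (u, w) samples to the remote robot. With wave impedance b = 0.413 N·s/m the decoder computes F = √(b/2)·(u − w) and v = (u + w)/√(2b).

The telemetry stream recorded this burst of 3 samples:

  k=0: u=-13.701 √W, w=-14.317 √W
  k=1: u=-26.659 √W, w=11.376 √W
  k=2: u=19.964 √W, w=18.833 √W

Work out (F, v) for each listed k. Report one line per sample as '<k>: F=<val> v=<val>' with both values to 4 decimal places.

k=0: u−w=0.6160, u+w=-28.0180; √(b/2)=0.4544, √(2b)=0.9088; F=0.4544×0.616=0.2799, v=-28.0180/0.9088=-30.8281
k=1: u−w=-38.0350, u+w=-15.2830; √(b/2)=0.4544, √(2b)=0.9088; F=0.4544×(-38.035)=-17.2840, v=-15.2830/0.9088=-16.8158
k=2: u−w=1.1310, u+w=38.7970; √(b/2)=0.4544, √(2b)=0.9088; F=0.4544×1.131=0.5140, v=38.7970/0.9088=42.6882

0: F=0.2799 v=-30.8281
1: F=-17.2840 v=-16.8158
2: F=0.5140 v=42.6882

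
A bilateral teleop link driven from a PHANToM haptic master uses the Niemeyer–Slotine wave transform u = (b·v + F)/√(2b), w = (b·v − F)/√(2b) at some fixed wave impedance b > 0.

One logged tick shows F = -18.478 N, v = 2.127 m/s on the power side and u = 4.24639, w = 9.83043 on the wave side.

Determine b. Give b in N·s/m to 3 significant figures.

u + w = 14.0768;  u + w = √(2b)·v, so √(2b) = 14.0768/2.127 = 6.6182.
b = (√(2b))²/2 = 43.8000/2 = 21.9000.
(Check via u − w = 2F/√(2b): u − w = -5.5840, 2F/√(2b) = -5.5840.)

b = 21.9 N·s/m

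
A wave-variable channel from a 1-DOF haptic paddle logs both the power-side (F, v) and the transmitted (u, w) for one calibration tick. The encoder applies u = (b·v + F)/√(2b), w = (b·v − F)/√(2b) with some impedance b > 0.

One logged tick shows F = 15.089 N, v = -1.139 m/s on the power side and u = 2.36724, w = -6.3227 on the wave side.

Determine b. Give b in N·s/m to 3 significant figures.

u + w = -3.9555;  u + w = √(2b)·v, so √(2b) = -3.9555/(-1.139) = 3.4727.
b = (√(2b))²/2 = 12.0600/2 = 6.0300.
(Check via u − w = 2F/√(2b): u − w = 8.6899, 2F/√(2b) = 8.6899.)

b = 6.03 N·s/m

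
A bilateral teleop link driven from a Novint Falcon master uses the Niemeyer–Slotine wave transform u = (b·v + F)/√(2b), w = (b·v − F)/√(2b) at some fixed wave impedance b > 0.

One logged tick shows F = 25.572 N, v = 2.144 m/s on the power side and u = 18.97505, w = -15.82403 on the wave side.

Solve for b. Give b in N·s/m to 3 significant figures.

b = 1.08 N·s/m

u + w = 3.1510;  u + w = √(2b)·v, so √(2b) = 3.1510/2.144 = 1.4697.
b = (√(2b))²/2 = 2.1600/2 = 1.0800.
(Check via u − w = 2F/√(2b): u − w = 34.7991, 2F/√(2b) = 34.7991.)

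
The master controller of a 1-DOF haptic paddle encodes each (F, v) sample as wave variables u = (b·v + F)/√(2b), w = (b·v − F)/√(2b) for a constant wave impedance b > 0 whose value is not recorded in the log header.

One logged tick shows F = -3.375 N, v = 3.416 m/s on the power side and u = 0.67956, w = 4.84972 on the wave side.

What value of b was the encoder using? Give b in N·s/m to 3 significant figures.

u + w = 5.5293;  u + w = √(2b)·v, so √(2b) = 5.5293/3.416 = 1.6186.
b = (√(2b))²/2 = 2.6200/2 = 1.3100.
(Check via u − w = 2F/√(2b): u − w = -4.1702, 2F/√(2b) = -4.1702.)

b = 1.31 N·s/m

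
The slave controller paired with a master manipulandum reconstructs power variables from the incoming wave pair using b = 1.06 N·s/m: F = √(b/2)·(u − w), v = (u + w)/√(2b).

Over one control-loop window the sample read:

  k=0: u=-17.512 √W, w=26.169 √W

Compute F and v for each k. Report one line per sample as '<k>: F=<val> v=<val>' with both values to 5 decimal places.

0: F=-31.80025 v=5.94565

k=0: u−w=-43.68100, u+w=8.65700; √(b/2)=0.72801, √(2b)=1.45602; F=0.72801×(-43.681)=-31.80025, v=8.65700/1.45602=5.94565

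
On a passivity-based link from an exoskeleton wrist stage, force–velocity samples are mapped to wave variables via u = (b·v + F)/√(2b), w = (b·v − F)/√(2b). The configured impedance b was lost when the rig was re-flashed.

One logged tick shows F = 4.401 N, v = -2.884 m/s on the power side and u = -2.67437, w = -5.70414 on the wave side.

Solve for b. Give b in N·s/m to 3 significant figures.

u + w = -8.37851;  u + w = √(2b)·v, so √(2b) = -8.37851/(-2.884) = 2.90517.
b = (√(2b))²/2 = 8.44001/2 = 4.22001.
(Check via u − w = 2F/√(2b): u − w = 3.02977, 2F/√(2b) = 3.02977.)

b = 4.22 N·s/m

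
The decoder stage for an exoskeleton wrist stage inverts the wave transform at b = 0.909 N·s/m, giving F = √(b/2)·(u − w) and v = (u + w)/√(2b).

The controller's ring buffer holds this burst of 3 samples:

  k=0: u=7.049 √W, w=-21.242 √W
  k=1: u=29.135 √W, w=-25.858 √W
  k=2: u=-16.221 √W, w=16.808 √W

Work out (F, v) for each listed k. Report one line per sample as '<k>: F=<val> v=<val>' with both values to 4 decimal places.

k=0: u−w=28.2910, u+w=-14.1930; √(b/2)=0.6742, √(2b)=1.3483; F=0.6742×28.291=19.0728, v=-14.1930/1.3483=-10.5263
k=1: u−w=54.9930, u+w=3.2770; √(b/2)=0.6742, √(2b)=1.3483; F=0.6742×54.993=37.0744, v=3.2770/1.3483=2.4304
k=2: u−w=-33.0290, u+w=0.5870; √(b/2)=0.6742, √(2b)=1.3483; F=0.6742×(-33.029)=-22.2670, v=0.5870/1.3483=0.4354

0: F=19.0728 v=-10.5263
1: F=37.0744 v=2.4304
2: F=-22.2670 v=0.4354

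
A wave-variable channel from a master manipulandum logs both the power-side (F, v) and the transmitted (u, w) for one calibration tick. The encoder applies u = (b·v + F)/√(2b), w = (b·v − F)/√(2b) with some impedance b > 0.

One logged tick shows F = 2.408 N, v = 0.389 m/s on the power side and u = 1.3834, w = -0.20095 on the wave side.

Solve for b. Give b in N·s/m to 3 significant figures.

u + w = 1.18245;  u + w = √(2b)·v, so √(2b) = 1.18245/0.389 = 3.03972.
b = (√(2b))²/2 = 9.23988/2 = 4.61994.
(Check via u − w = 2F/√(2b): u − w = 1.58435, 2F/√(2b) = 1.58436.)

b = 4.62 N·s/m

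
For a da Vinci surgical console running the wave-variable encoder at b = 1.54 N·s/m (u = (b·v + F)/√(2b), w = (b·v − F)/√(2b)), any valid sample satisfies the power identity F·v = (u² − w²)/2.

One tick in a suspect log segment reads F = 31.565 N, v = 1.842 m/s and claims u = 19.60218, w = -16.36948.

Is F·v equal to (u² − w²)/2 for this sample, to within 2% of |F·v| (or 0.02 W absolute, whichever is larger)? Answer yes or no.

F·v = 31.565×1.842 = 58.1427 W.
(u² − w²)/2 = (384.2455 − 267.9599)/2 = 58.1428 W.
|Δ| = 0.0001;  2% of max(1, |F·v|) = 1.1629.

yes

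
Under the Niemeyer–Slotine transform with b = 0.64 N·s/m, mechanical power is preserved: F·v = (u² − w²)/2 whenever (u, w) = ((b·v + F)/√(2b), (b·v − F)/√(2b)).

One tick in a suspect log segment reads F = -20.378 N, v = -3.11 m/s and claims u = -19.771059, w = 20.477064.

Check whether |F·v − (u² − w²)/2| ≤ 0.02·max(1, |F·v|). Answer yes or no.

no

F·v = (-20.378)×(-3.11) = 63.375580 W.
(u² − w²)/2 = (390.894774 − 419.310150)/2 = -14.207688 W.
|Δ| = 77.583268;  2% of max(1, |F·v|) = 1.267512.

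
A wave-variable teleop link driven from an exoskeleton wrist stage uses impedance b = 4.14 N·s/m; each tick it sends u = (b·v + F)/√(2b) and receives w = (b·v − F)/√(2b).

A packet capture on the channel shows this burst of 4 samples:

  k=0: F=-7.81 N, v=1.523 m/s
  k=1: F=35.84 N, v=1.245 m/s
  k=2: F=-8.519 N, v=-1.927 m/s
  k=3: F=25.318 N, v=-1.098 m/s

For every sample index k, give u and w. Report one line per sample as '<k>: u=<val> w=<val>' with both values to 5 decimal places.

0: u=-0.52295 w=4.90538
1: u=14.24650 w=-10.66402
2: u=-5.73303 w=0.18809
3: u=7.21887 w=-10.37836

k=0: b·v=4.14×1.523=6.30522; √(2b)=2.87750; u=(6.30522+(-7.81))/2.87750=-0.52295, w=(6.30522−(-7.81))/2.87750=4.90538
k=1: b·v=4.14×1.245=5.15430; √(2b)=2.87750; u=(5.15430+35.84)/2.87750=14.24650, w=(5.15430−35.84)/2.87750=-10.66402
k=2: b·v=4.14×(-1.927)=-7.97778; √(2b)=2.87750; u=(-7.97778+(-8.519))/2.87750=-5.73303, w=(-7.97778−(-8.519))/2.87750=0.18809
k=3: b·v=4.14×(-1.098)=-4.54572; √(2b)=2.87750; u=(-4.54572+25.318)/2.87750=7.21887, w=(-4.54572−25.318)/2.87750=-10.37836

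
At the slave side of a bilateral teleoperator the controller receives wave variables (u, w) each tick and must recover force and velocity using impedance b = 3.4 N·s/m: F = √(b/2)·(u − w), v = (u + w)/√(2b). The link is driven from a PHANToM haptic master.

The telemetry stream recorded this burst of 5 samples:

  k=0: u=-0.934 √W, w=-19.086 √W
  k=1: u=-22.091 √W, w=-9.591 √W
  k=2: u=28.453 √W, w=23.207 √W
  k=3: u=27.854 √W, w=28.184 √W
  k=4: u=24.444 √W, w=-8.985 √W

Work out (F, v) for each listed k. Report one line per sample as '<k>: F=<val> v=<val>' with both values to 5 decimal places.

k=0: u−w=18.15200, u+w=-20.02000; √(b/2)=1.30384, √(2b)=2.60768; F=1.30384×18.152=23.66731, v=-20.02000/2.60768=-7.67732
k=1: u−w=-12.50000, u+w=-31.68200; √(b/2)=1.30384, √(2b)=2.60768; F=1.30384×(-12.5)=-16.29801, v=-31.68200/2.60768=-12.14949
k=2: u−w=5.24600, u+w=51.66000; √(b/2)=1.30384, √(2b)=2.60768; F=1.30384×5.246=6.83995, v=51.66000/2.60768=19.81071
k=3: u−w=-0.33000, u+w=56.03800; √(b/2)=1.30384, √(2b)=2.60768; F=1.30384×(-0.33)=-0.43027, v=56.03800/2.60768=21.48959
k=4: u−w=33.42900, u+w=15.45900; √(b/2)=1.30384, √(2b)=2.60768; F=1.30384×33.429=43.58608, v=15.45900/2.60768=5.92826

0: F=23.66731 v=-7.67732
1: F=-16.29801 v=-12.14949
2: F=6.83995 v=19.81071
3: F=-0.43027 v=21.48959
4: F=43.58608 v=5.92826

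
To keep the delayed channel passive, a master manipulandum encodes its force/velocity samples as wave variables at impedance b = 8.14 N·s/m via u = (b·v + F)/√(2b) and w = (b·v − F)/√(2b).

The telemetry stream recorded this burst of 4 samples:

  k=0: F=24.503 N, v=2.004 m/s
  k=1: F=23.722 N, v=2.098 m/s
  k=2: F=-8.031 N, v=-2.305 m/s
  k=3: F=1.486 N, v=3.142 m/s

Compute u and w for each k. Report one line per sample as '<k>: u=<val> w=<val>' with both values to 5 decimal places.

0: u=10.11576 w=-2.02993
1: u=10.11184 w=-1.64672
2: u=-6.64057 w=-2.65975
3: u=6.70704 w=5.97046

k=0: b·v=8.14×2.004=16.31256; √(2b)=4.03485; u=(16.31256+24.503)/4.03485=10.11576, w=(16.31256−24.503)/4.03485=-2.02993
k=1: b·v=8.14×2.098=17.07772; √(2b)=4.03485; u=(17.07772+23.722)/4.03485=10.11184, w=(17.07772−23.722)/4.03485=-1.64672
k=2: b·v=8.14×(-2.305)=-18.76270; √(2b)=4.03485; u=(-18.76270+(-8.031))/4.03485=-6.64057, w=(-18.76270−(-8.031))/4.03485=-2.65975
k=3: b·v=8.14×3.142=25.57588; √(2b)=4.03485; u=(25.57588+1.486)/4.03485=6.70704, w=(25.57588−1.486)/4.03485=5.97046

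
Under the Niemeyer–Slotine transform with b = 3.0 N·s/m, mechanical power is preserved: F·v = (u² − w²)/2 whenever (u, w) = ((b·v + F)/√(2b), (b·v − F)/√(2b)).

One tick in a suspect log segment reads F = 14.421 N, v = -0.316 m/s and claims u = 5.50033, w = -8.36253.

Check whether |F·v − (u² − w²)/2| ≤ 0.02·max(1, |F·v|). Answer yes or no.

F·v = 14.421×(-0.316) = -4.5570 W.
(u² − w²)/2 = (30.2536 − 69.9319)/2 = -19.8391 W.
|Δ| = 15.2821;  2% of max(1, |F·v|) = 0.0911.

no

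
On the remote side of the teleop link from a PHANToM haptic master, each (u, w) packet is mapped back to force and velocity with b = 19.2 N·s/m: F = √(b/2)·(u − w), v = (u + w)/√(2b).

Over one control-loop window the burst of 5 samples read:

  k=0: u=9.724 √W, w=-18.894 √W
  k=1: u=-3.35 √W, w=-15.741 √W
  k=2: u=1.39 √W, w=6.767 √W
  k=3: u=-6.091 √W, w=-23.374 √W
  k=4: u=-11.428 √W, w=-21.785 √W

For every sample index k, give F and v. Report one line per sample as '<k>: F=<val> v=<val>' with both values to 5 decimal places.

0: F=88.66963 v=-1.47980
1: F=38.39211 v=-3.08080
2: F=-16.66003 v=1.31633
3: F=53.54942 v=-4.75489
4: F=32.08999 v=-5.35972

k=0: u−w=28.61800, u+w=-9.17000; √(b/2)=3.09839, √(2b)=6.19677; F=3.09839×28.618=88.66963, v=-9.17000/6.19677=-1.47980
k=1: u−w=12.39100, u+w=-19.09100; √(b/2)=3.09839, √(2b)=6.19677; F=3.09839×12.391=38.39211, v=-19.09100/6.19677=-3.08080
k=2: u−w=-5.37700, u+w=8.15700; √(b/2)=3.09839, √(2b)=6.19677; F=3.09839×(-5.377)=-16.66003, v=8.15700/6.19677=1.31633
k=3: u−w=17.28300, u+w=-29.46500; √(b/2)=3.09839, √(2b)=6.19677; F=3.09839×17.283=53.54942, v=-29.46500/6.19677=-4.75489
k=4: u−w=10.35700, u+w=-33.21300; √(b/2)=3.09839, √(2b)=6.19677; F=3.09839×10.357=32.08999, v=-33.21300/6.19677=-5.35972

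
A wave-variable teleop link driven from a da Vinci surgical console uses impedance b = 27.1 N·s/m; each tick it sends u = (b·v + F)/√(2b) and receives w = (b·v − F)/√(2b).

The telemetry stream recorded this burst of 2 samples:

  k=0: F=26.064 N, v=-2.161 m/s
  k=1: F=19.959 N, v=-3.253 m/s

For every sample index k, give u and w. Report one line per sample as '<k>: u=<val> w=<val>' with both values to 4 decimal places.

0: u=-4.4144 w=-11.4950
1: u=-9.2633 w=-14.6855

k=0: b·v=27.1×(-2.161)=-58.5631; √(2b)=7.3621; u=(-58.5631+26.064)/7.3621=-4.4144, w=(-58.5631−26.064)/7.3621=-11.4950
k=1: b·v=27.1×(-3.253)=-88.1563; √(2b)=7.3621; u=(-88.1563+19.959)/7.3621=-9.2633, w=(-88.1563−19.959)/7.3621=-14.6855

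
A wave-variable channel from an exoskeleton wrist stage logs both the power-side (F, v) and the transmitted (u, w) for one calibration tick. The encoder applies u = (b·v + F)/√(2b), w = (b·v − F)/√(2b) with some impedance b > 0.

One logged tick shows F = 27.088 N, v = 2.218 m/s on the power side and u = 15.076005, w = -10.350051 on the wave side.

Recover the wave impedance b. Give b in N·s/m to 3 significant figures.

u + w = 4.725954;  u + w = √(2b)·v, so √(2b) = 4.725954/2.218 = 2.130728.
b = (√(2b))²/2 = 4.540000/2 = 2.270000.
(Check via u − w = 2F/√(2b): u − w = 25.426056, 2F/√(2b) = 25.426055.)

b = 2.27 N·s/m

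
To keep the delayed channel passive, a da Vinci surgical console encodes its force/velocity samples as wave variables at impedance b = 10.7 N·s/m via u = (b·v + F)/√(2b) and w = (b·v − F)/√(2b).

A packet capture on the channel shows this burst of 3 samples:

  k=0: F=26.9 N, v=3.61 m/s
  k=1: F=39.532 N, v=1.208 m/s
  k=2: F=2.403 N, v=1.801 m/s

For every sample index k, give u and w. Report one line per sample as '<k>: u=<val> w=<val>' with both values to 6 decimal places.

0: u=14.164896 w=2.535012
1: u=11.339699 w=-5.751475
2: u=4.685179 w=3.646271

k=0: b·v=10.7×3.61=38.627000; √(2b)=4.626013; u=(38.627000+26.9)/4.626013=14.164896, w=(38.627000−26.9)/4.626013=2.535012
k=1: b·v=10.7×1.208=12.925600; √(2b)=4.626013; u=(12.925600+39.532)/4.626013=11.339699, w=(12.925600−39.532)/4.626013=-5.751475
k=2: b·v=10.7×1.801=19.270700; √(2b)=4.626013; u=(19.270700+2.403)/4.626013=4.685179, w=(19.270700−2.403)/4.626013=3.646271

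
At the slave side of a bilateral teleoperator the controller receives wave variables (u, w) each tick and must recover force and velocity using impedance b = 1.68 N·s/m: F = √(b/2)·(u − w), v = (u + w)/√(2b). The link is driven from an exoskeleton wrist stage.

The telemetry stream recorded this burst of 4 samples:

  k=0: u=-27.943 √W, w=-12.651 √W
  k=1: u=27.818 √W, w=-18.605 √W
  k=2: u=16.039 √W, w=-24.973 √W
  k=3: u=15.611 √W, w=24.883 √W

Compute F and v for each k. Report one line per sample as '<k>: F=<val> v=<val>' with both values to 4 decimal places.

k=0: u−w=-15.2920, u+w=-40.5940; √(b/2)=0.9165, √(2b)=1.8330; F=0.9165×(-15.292)=-14.0153, v=-40.5940/1.8330=-22.1458
k=1: u−w=46.4230, u+w=9.2130; √(b/2)=0.9165, √(2b)=1.8330; F=0.9165×46.423=42.5474, v=9.2130/1.8330=5.0261
k=2: u−w=41.0120, u+w=-8.9340; √(b/2)=0.9165, √(2b)=1.8330; F=0.9165×41.012=37.5881, v=-8.9340/1.8330=-4.8739
k=3: u−w=-9.2720, u+w=40.4940; √(b/2)=0.9165, √(2b)=1.8330; F=0.9165×(-9.272)=-8.4979, v=40.4940/1.8330=22.0913

0: F=-14.0153 v=-22.1458
1: F=42.5474 v=5.0261
2: F=37.5881 v=-4.8739
3: F=-8.4979 v=22.0913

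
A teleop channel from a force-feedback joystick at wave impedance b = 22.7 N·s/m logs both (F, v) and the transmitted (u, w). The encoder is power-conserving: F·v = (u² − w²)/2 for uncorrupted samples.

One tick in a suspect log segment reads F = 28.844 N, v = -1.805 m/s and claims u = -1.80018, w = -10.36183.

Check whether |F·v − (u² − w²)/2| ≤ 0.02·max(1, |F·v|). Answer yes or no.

yes

F·v = 28.844×(-1.805) = -52.0634 W.
(u² − w²)/2 = (3.2406 − 107.3675)/2 = -52.0634 W.
|Δ| = 0.0000;  2% of max(1, |F·v|) = 1.0413.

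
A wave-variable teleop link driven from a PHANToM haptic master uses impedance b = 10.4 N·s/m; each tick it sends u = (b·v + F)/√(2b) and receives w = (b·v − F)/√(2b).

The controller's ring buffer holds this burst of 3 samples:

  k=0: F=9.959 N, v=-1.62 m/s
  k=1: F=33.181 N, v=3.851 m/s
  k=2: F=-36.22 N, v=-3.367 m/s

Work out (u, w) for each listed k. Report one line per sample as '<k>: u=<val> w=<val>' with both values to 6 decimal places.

0: u=-1.510513 w=-5.877824
1: u=16.057047 w=1.506216
2: u=-15.619702 w=0.263819

k=0: b·v=10.4×(-1.62)=-16.848000; √(2b)=4.560702; u=(-16.848000+9.959)/4.560702=-1.510513, w=(-16.848000−9.959)/4.560702=-5.877824
k=1: b·v=10.4×3.851=40.050400; √(2b)=4.560702; u=(40.050400+33.181)/4.560702=16.057047, w=(40.050400−33.181)/4.560702=1.506216
k=2: b·v=10.4×(-3.367)=-35.016800; √(2b)=4.560702; u=(-35.016800+(-36.22))/4.560702=-15.619702, w=(-35.016800−(-36.22))/4.560702=0.263819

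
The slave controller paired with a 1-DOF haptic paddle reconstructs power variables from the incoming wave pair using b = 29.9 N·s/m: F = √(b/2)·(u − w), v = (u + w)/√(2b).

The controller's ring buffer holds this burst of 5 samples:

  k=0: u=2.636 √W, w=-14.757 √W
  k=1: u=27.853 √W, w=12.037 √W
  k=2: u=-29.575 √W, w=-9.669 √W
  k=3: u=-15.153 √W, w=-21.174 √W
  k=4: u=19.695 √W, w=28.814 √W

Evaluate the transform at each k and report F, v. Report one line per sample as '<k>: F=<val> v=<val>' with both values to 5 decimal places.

k=0: u−w=17.39300, u+w=-12.12100; √(b/2)=3.86652, √(2b)=7.73305; F=3.86652×17.393=67.25043, v=-12.12100/7.73305=-1.56743
k=1: u−w=15.81600, u+w=39.89000; √(b/2)=3.86652, √(2b)=7.73305; F=3.86652×15.816=61.15293, v=39.89000/7.73305=5.15838
k=2: u−w=-19.90600, u+w=-39.24400; √(b/2)=3.86652, √(2b)=7.73305; F=3.86652×(-19.906)=-76.96701, v=-39.24400/7.73305=-5.07484
k=3: u−w=6.02100, u+w=-36.32700; √(b/2)=3.86652, √(2b)=7.73305; F=3.86652×6.021=23.28033, v=-36.32700/7.73305=-4.69763
k=4: u−w=-9.11900, u+w=48.50900; √(b/2)=3.86652, √(2b)=7.73305; F=3.86652×(-9.119)=-35.25882, v=48.50900/7.73305=6.27295

0: F=67.25043 v=-1.56743
1: F=61.15293 v=5.15838
2: F=-76.96701 v=-5.07484
3: F=23.28033 v=-4.69763
4: F=-35.25882 v=6.27295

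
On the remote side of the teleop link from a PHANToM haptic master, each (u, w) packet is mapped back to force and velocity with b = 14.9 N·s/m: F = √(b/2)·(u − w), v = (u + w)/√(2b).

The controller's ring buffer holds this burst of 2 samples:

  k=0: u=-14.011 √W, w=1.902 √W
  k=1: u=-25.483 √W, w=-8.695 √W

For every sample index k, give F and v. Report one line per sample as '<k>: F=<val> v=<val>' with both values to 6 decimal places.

k=0: u−w=-15.913000, u+w=-12.109000; √(b/2)=2.729469, √(2b)=5.458938; F=2.729469×(-15.913)=-43.434037, v=-12.109000/5.458938=-2.218197
k=1: u−w=-16.788000, u+w=-34.178000; √(b/2)=2.729469, √(2b)=5.458938; F=2.729469×(-16.788)=-45.822322, v=-34.178000/5.458938=-6.260925

0: F=-43.434037 v=-2.218197
1: F=-45.822322 v=-6.260925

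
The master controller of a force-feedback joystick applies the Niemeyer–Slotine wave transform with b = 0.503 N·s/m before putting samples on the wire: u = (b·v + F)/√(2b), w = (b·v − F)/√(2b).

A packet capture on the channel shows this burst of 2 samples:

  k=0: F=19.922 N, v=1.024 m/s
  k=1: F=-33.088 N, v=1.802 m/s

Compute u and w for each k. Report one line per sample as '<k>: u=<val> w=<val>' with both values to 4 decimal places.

k=0: b·v=0.503×1.024=0.5151; √(2b)=1.0030; u=(0.5151+19.922)/1.0030=20.3760, w=(0.5151−19.922)/1.0030=-19.3490
k=1: b·v=0.503×1.802=0.9064; √(2b)=1.0030; u=(0.9064+(-33.088))/1.0030=-32.0855, w=(0.9064−(-33.088))/1.0030=33.8929

0: u=20.3760 w=-19.3490
1: u=-32.0855 w=33.8929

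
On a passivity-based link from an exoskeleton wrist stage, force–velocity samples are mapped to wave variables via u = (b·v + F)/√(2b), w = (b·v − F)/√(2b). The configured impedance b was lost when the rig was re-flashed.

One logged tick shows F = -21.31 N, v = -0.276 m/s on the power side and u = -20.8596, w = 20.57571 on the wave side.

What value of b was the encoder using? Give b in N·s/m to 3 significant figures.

u + w = -0.28389;  u + w = √(2b)·v, so √(2b) = -0.28389/(-0.276) = 1.02859.
b = (√(2b))²/2 = 1.05799/2 = 0.52900.
(Check via u − w = 2F/√(2b): u − w = -41.43531, 2F/√(2b) = -41.43549.)

b = 0.529 N·s/m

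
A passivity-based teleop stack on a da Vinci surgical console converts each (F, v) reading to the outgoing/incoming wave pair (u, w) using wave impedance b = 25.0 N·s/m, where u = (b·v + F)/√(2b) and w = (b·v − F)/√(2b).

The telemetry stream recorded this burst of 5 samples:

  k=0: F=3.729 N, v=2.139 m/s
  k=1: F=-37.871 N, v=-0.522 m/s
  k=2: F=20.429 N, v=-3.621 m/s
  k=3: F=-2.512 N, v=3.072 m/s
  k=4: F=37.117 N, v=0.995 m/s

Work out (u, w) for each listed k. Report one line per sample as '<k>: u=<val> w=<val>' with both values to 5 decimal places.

k=0: b·v=25.0×2.139=53.47500; √(2b)=7.07107; u=(53.47500+3.729)/7.07107=8.08987, w=(53.47500−3.729)/7.07107=7.03515
k=1: b·v=25.0×(-0.522)=-13.05000; √(2b)=7.07107; u=(-13.05000+(-37.871))/7.07107=-7.20132, w=(-13.05000−(-37.871))/7.07107=3.51022
k=2: b·v=25.0×(-3.621)=-90.52500; √(2b)=7.07107; u=(-90.52500+20.429)/7.07107=-9.91307, w=(-90.52500−20.429)/7.07107=-15.69127
k=3: b·v=25.0×3.072=76.80000; √(2b)=7.07107; u=(76.80000+(-2.512))/7.07107=10.50591, w=(76.80000−(-2.512))/7.07107=11.21641
k=4: b·v=25.0×0.995=24.87500; √(2b)=7.07107; u=(24.87500+37.117)/7.07107=8.76699, w=(24.87500−37.117)/7.07107=-1.73128

0: u=8.08987 w=7.03515
1: u=-7.20132 w=3.51022
2: u=-9.91307 w=-15.69127
3: u=10.50591 w=11.21641
4: u=8.76699 w=-1.73128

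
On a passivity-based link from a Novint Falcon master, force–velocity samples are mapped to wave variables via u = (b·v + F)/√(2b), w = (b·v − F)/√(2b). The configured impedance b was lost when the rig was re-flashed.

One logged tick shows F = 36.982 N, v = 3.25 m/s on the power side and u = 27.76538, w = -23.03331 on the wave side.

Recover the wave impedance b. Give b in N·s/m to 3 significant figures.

u + w = 4.7321;  u + w = √(2b)·v, so √(2b) = 4.7321/3.25 = 1.4560.
b = (√(2b))²/2 = 2.1200/2 = 1.0600.
(Check via u − w = 2F/√(2b): u − w = 50.7987, 2F/√(2b) = 50.7987.)

b = 1.06 N·s/m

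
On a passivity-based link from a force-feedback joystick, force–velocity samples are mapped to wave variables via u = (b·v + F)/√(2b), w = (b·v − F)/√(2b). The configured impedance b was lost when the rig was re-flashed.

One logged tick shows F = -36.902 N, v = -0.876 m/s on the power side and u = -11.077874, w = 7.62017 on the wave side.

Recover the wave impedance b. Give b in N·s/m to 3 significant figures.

u + w = -3.457704;  u + w = √(2b)·v, so √(2b) = -3.457704/(-0.876) = 3.947151.
b = (√(2b))²/2 = 15.579999/2 = 7.789999.
(Check via u − w = 2F/√(2b): u − w = -18.698044, 2F/√(2b) = -18.698045.)

b = 7.79 N·s/m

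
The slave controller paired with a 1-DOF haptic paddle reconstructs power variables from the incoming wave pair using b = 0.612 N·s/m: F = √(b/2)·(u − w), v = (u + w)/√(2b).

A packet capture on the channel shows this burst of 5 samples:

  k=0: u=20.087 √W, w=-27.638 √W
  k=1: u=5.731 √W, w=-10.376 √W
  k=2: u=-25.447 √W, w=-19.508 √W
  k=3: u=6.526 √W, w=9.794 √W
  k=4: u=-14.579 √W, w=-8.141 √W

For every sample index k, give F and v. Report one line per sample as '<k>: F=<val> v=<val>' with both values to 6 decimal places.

k=0: u−w=47.725000, u+w=-7.551000; √(b/2)=0.553173, √(2b)=1.106345; F=0.553173×47.725=26.400166, v=-7.551000/1.106345=-6.825175
k=1: u−w=16.107000, u+w=-4.645000; √(b/2)=0.553173, √(2b)=1.106345; F=0.553173×16.107=8.909952, v=-4.645000/1.106345=-4.198508
k=2: u−w=-5.939000, u+w=-44.955000; √(b/2)=0.553173, √(2b)=1.106345; F=0.553173×(-5.939)=-3.285292, v=-44.955000/1.106345=-40.633786
k=3: u−w=-3.268000, u+w=16.320000; √(b/2)=0.553173, √(2b)=1.106345; F=0.553173×(-3.268)=-1.807768, v=16.320000/1.106345=14.751271
k=4: u−w=-6.438000, u+w=-22.720000; √(b/2)=0.553173, √(2b)=1.106345; F=0.553173×(-6.438)=-3.561326, v=-22.720000/1.106345=-20.536083

0: F=26.400166 v=-6.825175
1: F=8.909952 v=-4.198508
2: F=-3.285292 v=-40.633786
3: F=-1.807768 v=14.751271
4: F=-3.561326 v=-20.536083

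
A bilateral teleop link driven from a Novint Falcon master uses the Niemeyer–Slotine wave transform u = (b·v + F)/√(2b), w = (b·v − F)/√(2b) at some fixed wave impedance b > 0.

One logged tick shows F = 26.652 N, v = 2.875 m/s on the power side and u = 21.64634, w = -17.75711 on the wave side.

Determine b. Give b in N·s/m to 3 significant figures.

b = 0.915 N·s/m

u + w = 3.88923;  u + w = √(2b)·v, so √(2b) = 3.88923/2.875 = 1.35278.
b = (√(2b))²/2 = 1.83000/2 = 0.91500.
(Check via u − w = 2F/√(2b): u − w = 39.40345, 2F/√(2b) = 39.40343.)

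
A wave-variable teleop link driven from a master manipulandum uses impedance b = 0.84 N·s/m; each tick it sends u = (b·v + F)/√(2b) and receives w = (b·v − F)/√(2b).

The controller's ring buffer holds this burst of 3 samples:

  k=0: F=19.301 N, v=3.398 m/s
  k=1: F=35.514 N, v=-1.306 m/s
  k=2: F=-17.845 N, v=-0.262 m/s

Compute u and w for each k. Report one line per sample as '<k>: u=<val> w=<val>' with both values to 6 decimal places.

k=0: b·v=0.84×3.398=2.854320; √(2b)=1.296148; u=(2.854320+19.301)/1.296148=17.093200, w=(2.854320−19.301)/1.296148=-12.688889
k=1: b·v=0.84×(-1.306)=-1.097040; √(2b)=1.296148; u=(-1.097040+35.514)/1.296148=26.553261, w=(-1.097040−35.514)/1.296148=-28.246031
k=2: b·v=0.84×(-0.262)=-0.220080; √(2b)=1.296148; u=(-0.220080+(-17.845))/1.296148=-13.937512, w=(-0.220080−(-17.845))/1.296148=13.597921

0: u=17.093200 w=-12.688889
1: u=26.553261 w=-28.246031
2: u=-13.937512 w=13.597921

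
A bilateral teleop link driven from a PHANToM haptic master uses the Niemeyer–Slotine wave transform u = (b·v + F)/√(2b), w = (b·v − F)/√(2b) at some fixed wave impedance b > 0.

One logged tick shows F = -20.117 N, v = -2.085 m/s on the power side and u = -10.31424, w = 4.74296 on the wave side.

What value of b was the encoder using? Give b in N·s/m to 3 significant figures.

b = 3.57 N·s/m

u + w = -5.5713;  u + w = √(2b)·v, so √(2b) = -5.5713/(-2.085) = 2.6721.
b = (√(2b))²/2 = 7.1400/2 = 3.5700.
(Check via u − w = 2F/√(2b): u − w = -15.0572, 2F/√(2b) = -15.0572.)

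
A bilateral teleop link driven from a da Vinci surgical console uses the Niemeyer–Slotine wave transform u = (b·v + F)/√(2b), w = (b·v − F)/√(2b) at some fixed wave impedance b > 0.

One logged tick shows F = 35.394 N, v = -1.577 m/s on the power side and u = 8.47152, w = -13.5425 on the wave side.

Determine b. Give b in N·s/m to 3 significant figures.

u + w = -5.0710;  u + w = √(2b)·v, so √(2b) = -5.0710/(-1.577) = 3.2156.
b = (√(2b))²/2 = 10.3400/2 = 5.1700.
(Check via u − w = 2F/√(2b): u − w = 22.0140, 2F/√(2b) = 22.0140.)

b = 5.17 N·s/m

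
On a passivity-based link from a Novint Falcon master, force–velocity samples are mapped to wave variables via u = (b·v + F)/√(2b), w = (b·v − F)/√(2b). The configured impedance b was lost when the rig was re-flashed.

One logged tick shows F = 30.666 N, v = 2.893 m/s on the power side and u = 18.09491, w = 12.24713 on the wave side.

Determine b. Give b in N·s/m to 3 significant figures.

b = 55 N·s/m

u + w = 30.3420;  u + w = √(2b)·v, so √(2b) = 30.3420/2.893 = 10.4881.
b = (√(2b))²/2 = 110.0000/2 = 55.0000.
(Check via u − w = 2F/√(2b): u − w = 5.8478, 2F/√(2b) = 5.8478.)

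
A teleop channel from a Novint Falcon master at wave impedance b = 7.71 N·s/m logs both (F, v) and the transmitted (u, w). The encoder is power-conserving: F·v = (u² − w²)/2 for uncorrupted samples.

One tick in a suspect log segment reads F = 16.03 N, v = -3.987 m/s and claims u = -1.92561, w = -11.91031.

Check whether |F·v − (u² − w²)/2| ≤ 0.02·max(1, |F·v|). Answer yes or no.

F·v = 16.03×(-3.987) = -63.91161 W.
(u² − w²)/2 = (3.70797 − 141.85548)/2 = -69.07376 W.
|Δ| = 5.16215;  2% of max(1, |F·v|) = 1.27823.

no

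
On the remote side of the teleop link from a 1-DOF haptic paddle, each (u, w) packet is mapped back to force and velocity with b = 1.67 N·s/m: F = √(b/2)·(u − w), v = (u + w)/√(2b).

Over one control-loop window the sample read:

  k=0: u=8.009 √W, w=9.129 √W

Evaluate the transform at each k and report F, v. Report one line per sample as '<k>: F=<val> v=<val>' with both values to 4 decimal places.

0: F=-1.0234 v=9.3775

k=0: u−w=-1.1200, u+w=17.1380; √(b/2)=0.9138, √(2b)=1.8276; F=0.9138×(-1.12)=-1.0234, v=17.1380/1.8276=9.3775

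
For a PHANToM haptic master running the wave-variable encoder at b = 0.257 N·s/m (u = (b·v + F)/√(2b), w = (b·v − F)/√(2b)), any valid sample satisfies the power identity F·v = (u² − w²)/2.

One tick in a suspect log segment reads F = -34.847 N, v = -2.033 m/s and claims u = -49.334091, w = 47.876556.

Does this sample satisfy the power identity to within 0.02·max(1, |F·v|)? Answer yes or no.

yes

F·v = (-34.847)×(-2.033) = 70.843951 W.
(u² − w²)/2 = (2433.852535 − 2292.164614)/2 = 70.843960 W.
|Δ| = 0.000009;  2% of max(1, |F·v|) = 1.416879.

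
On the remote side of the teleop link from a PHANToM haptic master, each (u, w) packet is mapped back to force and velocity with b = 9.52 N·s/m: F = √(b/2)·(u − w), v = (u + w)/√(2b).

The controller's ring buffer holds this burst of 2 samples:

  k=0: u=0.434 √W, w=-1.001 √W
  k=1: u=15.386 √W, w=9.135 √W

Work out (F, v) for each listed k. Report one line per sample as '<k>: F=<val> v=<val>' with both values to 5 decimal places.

0: F=3.13080 v=-0.12994
1: F=13.63807 v=5.61959

k=0: u−w=1.43500, u+w=-0.56700; √(b/2)=2.18174, √(2b)=4.36348; F=2.18174×1.435=3.13080, v=-0.56700/4.36348=-0.12994
k=1: u−w=6.25100, u+w=24.52100; √(b/2)=2.18174, √(2b)=4.36348; F=2.18174×6.251=13.63807, v=24.52100/4.36348=5.61959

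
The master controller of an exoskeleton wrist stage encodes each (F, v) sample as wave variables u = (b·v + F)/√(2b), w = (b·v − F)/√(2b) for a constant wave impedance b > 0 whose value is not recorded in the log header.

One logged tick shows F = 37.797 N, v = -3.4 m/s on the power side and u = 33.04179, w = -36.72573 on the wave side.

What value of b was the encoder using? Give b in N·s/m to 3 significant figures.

b = 0.587 N·s/m

u + w = -3.6839;  u + w = √(2b)·v, so √(2b) = -3.6839/(-3.4) = 1.0835.
b = (√(2b))²/2 = 1.1740/2 = 0.5870.
(Check via u − w = 2F/√(2b): u − w = 69.7675, 2F/√(2b) = 69.7676.)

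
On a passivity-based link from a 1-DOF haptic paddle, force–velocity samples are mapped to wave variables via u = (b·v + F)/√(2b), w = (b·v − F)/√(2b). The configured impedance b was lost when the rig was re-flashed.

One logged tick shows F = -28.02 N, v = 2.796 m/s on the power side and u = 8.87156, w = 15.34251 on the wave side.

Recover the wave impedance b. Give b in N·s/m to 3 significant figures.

b = 37.5 N·s/m

u + w = 24.2141;  u + w = √(2b)·v, so √(2b) = 24.2141/2.796 = 8.6603.
b = (√(2b))²/2 = 75.0000/2 = 37.5000.
(Check via u − w = 2F/√(2b): u − w = -6.4710, 2F/√(2b) = -6.4709.)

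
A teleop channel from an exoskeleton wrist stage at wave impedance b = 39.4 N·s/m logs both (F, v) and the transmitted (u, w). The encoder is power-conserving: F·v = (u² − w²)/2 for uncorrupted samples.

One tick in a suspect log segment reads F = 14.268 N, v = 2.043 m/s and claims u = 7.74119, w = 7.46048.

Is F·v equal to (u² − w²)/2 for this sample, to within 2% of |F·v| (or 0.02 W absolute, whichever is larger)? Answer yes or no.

F·v = 14.268×2.043 = 29.1495 W.
(u² − w²)/2 = (59.9260 − 55.6588)/2 = 2.1336 W.
|Δ| = 27.0159;  2% of max(1, |F·v|) = 0.5830.

no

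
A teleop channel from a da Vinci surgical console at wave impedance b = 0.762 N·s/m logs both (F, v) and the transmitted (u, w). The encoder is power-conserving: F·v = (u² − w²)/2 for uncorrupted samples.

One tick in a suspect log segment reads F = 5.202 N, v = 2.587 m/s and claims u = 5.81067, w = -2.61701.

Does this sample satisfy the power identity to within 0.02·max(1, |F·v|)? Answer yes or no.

yes

F·v = 5.202×2.587 = 13.4576 W.
(u² − w²)/2 = (33.7639 − 6.8487)/2 = 13.4576 W.
|Δ| = 0.0000;  2% of max(1, |F·v|) = 0.2692.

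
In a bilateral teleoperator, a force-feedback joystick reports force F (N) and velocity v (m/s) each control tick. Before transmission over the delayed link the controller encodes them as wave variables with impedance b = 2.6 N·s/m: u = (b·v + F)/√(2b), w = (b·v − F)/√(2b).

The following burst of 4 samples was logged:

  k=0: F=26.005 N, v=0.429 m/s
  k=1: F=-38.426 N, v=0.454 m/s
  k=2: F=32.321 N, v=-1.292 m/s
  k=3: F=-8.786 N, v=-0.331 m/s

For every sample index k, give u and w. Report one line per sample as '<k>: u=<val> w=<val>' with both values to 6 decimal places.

0: u=11.893082 w=-10.914812
1: u=-16.333276 w=17.368555
2: u=12.700589 w=-15.646803
3: u=-4.230314 w=3.475518

k=0: b·v=2.6×0.429=1.115400; √(2b)=2.280351; u=(1.115400+26.005)/2.280351=11.893082, w=(1.115400−26.005)/2.280351=-10.914812
k=1: b·v=2.6×0.454=1.180400; √(2b)=2.280351; u=(1.180400+(-38.426))/2.280351=-16.333276, w=(1.180400−(-38.426))/2.280351=17.368555
k=2: b·v=2.6×(-1.292)=-3.359200; √(2b)=2.280351; u=(-3.359200+32.321)/2.280351=12.700589, w=(-3.359200−32.321)/2.280351=-15.646803
k=3: b·v=2.6×(-0.331)=-0.860600; √(2b)=2.280351; u=(-0.860600+(-8.786))/2.280351=-4.230314, w=(-0.860600−(-8.786))/2.280351=3.475518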